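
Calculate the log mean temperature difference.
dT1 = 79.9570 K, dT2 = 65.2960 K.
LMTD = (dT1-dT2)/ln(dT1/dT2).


dT1/dT2 = 1.2245
ln(dT1/dT2) = 0.2026
LMTD = 14.6610 / 0.2026 = 72.3792 K

72.3792 K


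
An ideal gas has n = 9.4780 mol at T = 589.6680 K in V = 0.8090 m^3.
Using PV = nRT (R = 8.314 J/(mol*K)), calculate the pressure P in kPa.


P = nRT/V = 9.4780 * 8.314 * 589.6680 / 0.8090
= 46465.8926 / 0.8090 = 57436.2085 Pa = 57.4362 kPa

57.4362 kPa


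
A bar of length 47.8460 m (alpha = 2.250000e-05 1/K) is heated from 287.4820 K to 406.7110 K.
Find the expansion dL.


dT = 119.2290 K
dL = 2.250000e-05 * 47.8460 * 119.2290 = 0.128354 m
L_final = 47.974354 m

dL = 0.128354 m


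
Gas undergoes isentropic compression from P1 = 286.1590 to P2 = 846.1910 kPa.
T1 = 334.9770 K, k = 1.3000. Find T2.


(k-1)/k = 0.2308
(P2/P1)^exp = 1.2843
T2 = 334.9770 * 1.2843 = 430.2048 K

430.2048 K


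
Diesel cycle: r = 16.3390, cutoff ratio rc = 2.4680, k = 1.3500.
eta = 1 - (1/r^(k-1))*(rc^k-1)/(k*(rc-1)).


r^(k-1) = 2.6585
rc^k = 3.3858
eta = 0.5472 = 54.7153%

54.7153%


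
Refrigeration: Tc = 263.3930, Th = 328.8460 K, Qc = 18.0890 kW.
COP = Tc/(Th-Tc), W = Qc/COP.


COP = 263.3930 / 65.4530 = 4.0242
W = 18.0890 / 4.0242 = 4.4951 kW

COP = 4.0242, W = 4.4951 kW


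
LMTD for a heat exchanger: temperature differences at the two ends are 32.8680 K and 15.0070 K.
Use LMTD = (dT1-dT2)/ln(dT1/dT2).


dT1/dT2 = 2.1902
ln(dT1/dT2) = 0.7840
LMTD = 17.8610 / 0.7840 = 22.7824 K

22.7824 K


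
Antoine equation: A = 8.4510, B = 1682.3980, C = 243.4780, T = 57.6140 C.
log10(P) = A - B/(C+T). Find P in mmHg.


C+T = 301.0920
B/(C+T) = 5.5877
log10(P) = 8.4510 - 5.5877 = 2.8633
P = 10^2.8633 = 730.0384 mmHg

730.0384 mmHg


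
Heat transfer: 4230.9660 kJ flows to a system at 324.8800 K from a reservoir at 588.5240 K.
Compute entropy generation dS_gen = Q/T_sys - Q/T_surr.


dS_sys = 4230.9660/324.8800 = 13.0232 kJ/K
dS_surr = -4230.9660/588.5240 = -7.1891 kJ/K
dS_gen = 13.0232 - 7.1891 = 5.8341 kJ/K (irreversible)

dS_gen = 5.8341 kJ/K, irreversible


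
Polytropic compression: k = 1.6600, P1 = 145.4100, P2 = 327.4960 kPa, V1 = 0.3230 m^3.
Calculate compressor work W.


(k-1)/k = 0.3976
(P2/P1)^exp = 1.3810
W = 2.5152 * 145.4100 * 0.3230 * (1.3810 - 1) = 45.0081 kJ

45.0081 kJ


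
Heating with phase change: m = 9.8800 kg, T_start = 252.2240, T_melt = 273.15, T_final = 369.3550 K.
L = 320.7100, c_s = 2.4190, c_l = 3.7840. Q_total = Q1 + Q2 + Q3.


Q1 (sensible, solid) = 9.8800 * 2.4190 * 20.9260 = 500.1255 kJ
Q2 (latent) = 9.8800 * 320.7100 = 3168.6148 kJ
Q3 (sensible, liquid) = 9.8800 * 3.7840 * 96.2050 = 3596.7124 kJ
Q_total = 7265.4528 kJ

7265.4528 kJ


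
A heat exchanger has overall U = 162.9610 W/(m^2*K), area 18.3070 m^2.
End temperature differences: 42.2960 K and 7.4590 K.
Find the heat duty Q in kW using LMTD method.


LMTD = 20.0758 K
Q = 162.9610 * 18.3070 * 20.0758 = 59892.7510 W = 59.8928 kW

59.8928 kW


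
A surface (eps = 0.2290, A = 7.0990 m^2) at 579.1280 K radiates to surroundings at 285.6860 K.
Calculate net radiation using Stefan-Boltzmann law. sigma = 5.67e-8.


T^4 = 1.1249e+11
Tsurr^4 = 6.6613e+09
Q = 0.2290 * 5.67e-8 * 7.0990 * 1.0582e+11 = 9754.4486 W

9754.4486 W


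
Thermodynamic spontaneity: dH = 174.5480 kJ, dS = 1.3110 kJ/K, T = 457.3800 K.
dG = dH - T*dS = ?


T*dS = 457.3800 * 1.3110 = 599.6252 kJ
dG = 174.5480 - 599.6252 = -425.0772 kJ (spontaneous)

dG = -425.0772 kJ, spontaneous


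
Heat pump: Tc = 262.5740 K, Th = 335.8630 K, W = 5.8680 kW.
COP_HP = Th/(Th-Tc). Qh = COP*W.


COP = 335.8630 / 73.2890 = 4.5827
Qh = 4.5827 * 5.8680 = 26.8914 kW

COP = 4.5827, Qh = 26.8914 kW


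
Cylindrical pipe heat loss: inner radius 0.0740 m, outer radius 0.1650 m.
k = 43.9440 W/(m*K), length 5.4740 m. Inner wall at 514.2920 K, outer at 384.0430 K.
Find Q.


dT = 130.2490 K
ln(ro/ri) = 0.8019
Q = 2*pi*43.9440*5.4740*130.2490 / 0.8019 = 245498.6211 W

245498.6211 W


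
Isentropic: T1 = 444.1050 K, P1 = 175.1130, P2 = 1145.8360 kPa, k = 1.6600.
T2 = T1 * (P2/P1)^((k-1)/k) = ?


(k-1)/k = 0.3976
(P2/P1)^exp = 2.1104
T2 = 444.1050 * 2.1104 = 937.2199 K

937.2199 K


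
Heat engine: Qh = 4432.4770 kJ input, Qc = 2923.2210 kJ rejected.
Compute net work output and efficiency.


W = 4432.4770 - 2923.2210 = 1509.2560 kJ
eta = 1509.2560 / 4432.4770 = 0.3405 = 34.0499%

W = 1509.2560 kJ, eta = 34.0499%


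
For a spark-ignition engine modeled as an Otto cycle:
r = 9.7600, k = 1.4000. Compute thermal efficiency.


r^(k-1) = 2.4876
eta = 1 - 1/2.4876 = 0.5980 = 59.8006%

59.8006%


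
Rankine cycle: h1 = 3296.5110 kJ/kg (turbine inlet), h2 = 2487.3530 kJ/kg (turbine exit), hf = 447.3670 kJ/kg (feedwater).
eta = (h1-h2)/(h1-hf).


W = 809.1580 kJ/kg
Q_in = 2849.1440 kJ/kg
eta = 0.2840 = 28.4000%

eta = 28.4000%


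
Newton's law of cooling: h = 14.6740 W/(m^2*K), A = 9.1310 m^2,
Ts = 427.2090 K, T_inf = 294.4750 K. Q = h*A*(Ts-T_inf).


dT = 132.7340 K
Q = 14.6740 * 9.1310 * 132.7340 = 17784.8022 W

17784.8022 W


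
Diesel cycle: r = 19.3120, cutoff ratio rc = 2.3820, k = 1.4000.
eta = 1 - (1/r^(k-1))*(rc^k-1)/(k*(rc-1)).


r^(k-1) = 3.2684
rc^k = 3.3707
eta = 0.6251 = 62.5107%

62.5107%


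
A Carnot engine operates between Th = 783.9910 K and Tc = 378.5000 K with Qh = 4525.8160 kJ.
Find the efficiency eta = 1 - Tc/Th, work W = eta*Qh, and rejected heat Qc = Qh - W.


eta = 1 - 378.5000/783.9910 = 0.5172
W = 0.5172 * 4525.8160 = 2340.8147 kJ
Qc = 4525.8160 - 2340.8147 = 2185.0013 kJ

eta = 51.7214%, W = 2340.8147 kJ, Qc = 2185.0013 kJ


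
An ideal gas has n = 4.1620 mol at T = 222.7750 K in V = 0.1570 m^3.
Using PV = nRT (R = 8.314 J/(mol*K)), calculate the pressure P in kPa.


P = nRT/V = 4.1620 * 8.314 * 222.7750 / 0.1570
= 7708.6539 / 0.1570 = 49099.7065 Pa = 49.0997 kPa

49.0997 kPa


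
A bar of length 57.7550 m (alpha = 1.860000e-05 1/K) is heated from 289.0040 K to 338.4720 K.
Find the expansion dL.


dT = 49.4680 K
dL = 1.860000e-05 * 57.7550 * 49.4680 = 0.053141 m
L_final = 57.808141 m

dL = 0.053141 m


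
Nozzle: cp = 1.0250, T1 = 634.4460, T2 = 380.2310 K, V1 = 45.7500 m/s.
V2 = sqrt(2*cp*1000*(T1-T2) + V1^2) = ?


dT = 254.2150 K
2*cp*1000*dT = 521140.7500
V1^2 = 2093.0625
V2 = sqrt(523233.8125) = 723.3490 m/s

723.3490 m/s


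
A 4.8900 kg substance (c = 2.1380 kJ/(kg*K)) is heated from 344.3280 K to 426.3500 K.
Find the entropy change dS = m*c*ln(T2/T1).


T2/T1 = 1.2382
ln(T2/T1) = 0.2137
dS = 4.8900 * 2.1380 * 0.2137 = 2.2338 kJ/K

2.2338 kJ/K


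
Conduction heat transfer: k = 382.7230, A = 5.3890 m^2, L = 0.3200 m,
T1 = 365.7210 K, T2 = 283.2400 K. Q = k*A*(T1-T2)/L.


dT = 82.4810 K
Q = 382.7230 * 5.3890 * 82.4810 / 0.3200 = 531614.3375 W

531614.3375 W


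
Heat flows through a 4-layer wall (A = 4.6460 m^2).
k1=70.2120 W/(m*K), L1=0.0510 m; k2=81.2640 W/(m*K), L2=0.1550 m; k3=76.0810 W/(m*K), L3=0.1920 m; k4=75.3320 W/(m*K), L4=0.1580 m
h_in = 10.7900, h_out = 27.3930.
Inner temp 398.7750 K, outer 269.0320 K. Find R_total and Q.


R_conv_in = 1/(10.7900*4.6460) = 0.0199
R_1 = 0.0510/(70.2120*4.6460) = 0.0002
R_2 = 0.1550/(81.2640*4.6460) = 0.0004
R_3 = 0.1920/(76.0810*4.6460) = 0.0005
R_4 = 0.1580/(75.3320*4.6460) = 0.0005
R_conv_out = 1/(27.3930*4.6460) = 0.0079
R_total = 0.0294 K/W
Q = 129.7430 / 0.0294 = 4417.9945 W

R_total = 0.0294 K/W, Q = 4417.9945 W


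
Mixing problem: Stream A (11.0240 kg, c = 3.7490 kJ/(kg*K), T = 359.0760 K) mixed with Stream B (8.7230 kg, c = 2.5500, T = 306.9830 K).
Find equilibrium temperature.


num = 21668.6658
den = 63.5726
Tf = 340.8490 K

340.8490 K


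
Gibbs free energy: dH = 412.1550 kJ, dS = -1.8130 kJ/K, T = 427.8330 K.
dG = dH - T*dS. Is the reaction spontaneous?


T*dS = 427.8330 * -1.8130 = -775.6612 kJ
dG = 412.1550 + 775.6612 = 1187.8162 kJ (non-spontaneous)

dG = 1187.8162 kJ, non-spontaneous


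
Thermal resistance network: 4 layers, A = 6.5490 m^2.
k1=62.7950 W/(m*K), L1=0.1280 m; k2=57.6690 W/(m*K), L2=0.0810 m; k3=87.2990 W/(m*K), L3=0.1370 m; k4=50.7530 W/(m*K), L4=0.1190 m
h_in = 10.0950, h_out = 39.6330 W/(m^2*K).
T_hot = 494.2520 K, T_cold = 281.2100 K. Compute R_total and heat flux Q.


R_conv_in = 1/(10.0950*6.5490) = 0.0151
R_1 = 0.1280/(62.7950*6.5490) = 0.0003
R_2 = 0.0810/(57.6690*6.5490) = 0.0002
R_3 = 0.1370/(87.2990*6.5490) = 0.0002
R_4 = 0.1190/(50.7530*6.5490) = 0.0004
R_conv_out = 1/(39.6330*6.5490) = 0.0039
R_total = 0.0201 K/W
Q = 213.0420 / 0.0201 = 10598.0986 W

R_total = 0.0201 K/W, Q = 10598.0986 W


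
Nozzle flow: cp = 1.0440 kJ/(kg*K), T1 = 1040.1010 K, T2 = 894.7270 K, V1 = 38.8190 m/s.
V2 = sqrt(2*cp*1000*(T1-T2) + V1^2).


dT = 145.3740 K
2*cp*1000*dT = 303540.9120
V1^2 = 1506.9148
V2 = sqrt(305047.8268) = 552.3113 m/s

552.3113 m/s


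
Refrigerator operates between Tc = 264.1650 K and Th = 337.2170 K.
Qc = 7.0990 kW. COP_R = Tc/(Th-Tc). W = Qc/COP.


COP = 264.1650 / 73.0520 = 3.6161
W = 7.0990 / 3.6161 = 1.9632 kW

COP = 3.6161, W = 1.9632 kW


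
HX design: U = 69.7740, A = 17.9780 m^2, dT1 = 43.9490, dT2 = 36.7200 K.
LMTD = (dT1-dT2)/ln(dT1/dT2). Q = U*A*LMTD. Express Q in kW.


LMTD = 40.2263 K
Q = 69.7740 * 17.9780 * 40.2263 = 50459.7476 W = 50.4597 kW

50.4597 kW


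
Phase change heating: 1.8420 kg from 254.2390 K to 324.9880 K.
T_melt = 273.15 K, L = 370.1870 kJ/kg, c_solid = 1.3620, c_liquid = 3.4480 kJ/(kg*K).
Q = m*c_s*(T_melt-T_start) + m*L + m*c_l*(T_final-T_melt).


Q1 (sensible, solid) = 1.8420 * 1.3620 * 18.9110 = 47.4440 kJ
Q2 (latent) = 1.8420 * 370.1870 = 681.8845 kJ
Q3 (sensible, liquid) = 1.8420 * 3.4480 * 51.8380 = 329.2343 kJ
Q_total = 1058.5628 kJ

1058.5628 kJ


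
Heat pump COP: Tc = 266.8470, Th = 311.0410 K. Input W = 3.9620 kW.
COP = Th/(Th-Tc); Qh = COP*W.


COP = 311.0410 / 44.1940 = 7.0381
Qh = 7.0381 * 3.9620 = 27.8849 kW

COP = 7.0381, Qh = 27.8849 kW


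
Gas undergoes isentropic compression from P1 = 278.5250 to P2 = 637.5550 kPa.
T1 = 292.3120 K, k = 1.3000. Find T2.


(k-1)/k = 0.2308
(P2/P1)^exp = 1.2106
T2 = 292.3120 * 1.2106 = 353.8699 K

353.8699 K


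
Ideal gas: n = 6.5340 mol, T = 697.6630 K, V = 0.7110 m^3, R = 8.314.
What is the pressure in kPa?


P = nRT/V = 6.5340 * 8.314 * 697.6630 / 0.7110
= 37899.6188 / 0.7110 = 53304.6677 Pa = 53.3047 kPa

53.3047 kPa


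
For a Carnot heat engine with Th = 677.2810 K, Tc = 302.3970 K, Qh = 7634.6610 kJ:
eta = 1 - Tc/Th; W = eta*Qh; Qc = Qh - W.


eta = 1 - 302.3970/677.2810 = 0.5535
W = 0.5535 * 7634.6610 = 4225.8859 kJ
Qc = 7634.6610 - 4225.8859 = 3408.7751 kJ

eta = 55.3513%, W = 4225.8859 kJ, Qc = 3408.7751 kJ


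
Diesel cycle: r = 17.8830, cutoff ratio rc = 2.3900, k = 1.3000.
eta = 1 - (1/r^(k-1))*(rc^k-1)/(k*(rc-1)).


r^(k-1) = 2.3754
rc^k = 3.1040
eta = 0.5098 = 50.9828%

50.9828%


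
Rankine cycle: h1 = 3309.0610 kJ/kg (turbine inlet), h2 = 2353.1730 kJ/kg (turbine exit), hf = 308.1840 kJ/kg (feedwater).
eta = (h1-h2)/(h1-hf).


W = 955.8880 kJ/kg
Q_in = 3000.8770 kJ/kg
eta = 0.3185 = 31.8536%

eta = 31.8536%


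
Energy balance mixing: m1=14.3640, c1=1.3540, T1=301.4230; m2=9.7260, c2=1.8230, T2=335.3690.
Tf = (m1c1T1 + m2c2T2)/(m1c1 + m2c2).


num = 11808.5919
den = 37.1794
Tf = 317.6115 K

317.6115 K


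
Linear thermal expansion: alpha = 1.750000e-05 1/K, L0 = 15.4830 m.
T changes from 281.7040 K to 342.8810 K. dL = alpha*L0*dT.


dT = 61.1770 K
dL = 1.750000e-05 * 15.4830 * 61.1770 = 0.016576 m
L_final = 15.499576 m

dL = 0.016576 m


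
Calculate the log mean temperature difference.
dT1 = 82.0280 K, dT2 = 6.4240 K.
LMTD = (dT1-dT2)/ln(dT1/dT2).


dT1/dT2 = 12.7690
ln(dT1/dT2) = 2.5470
LMTD = 75.6040 / 2.5470 = 29.6833 K

29.6833 K


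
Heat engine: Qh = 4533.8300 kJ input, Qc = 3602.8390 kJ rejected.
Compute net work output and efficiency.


W = 4533.8300 - 3602.8390 = 930.9910 kJ
eta = 930.9910 / 4533.8300 = 0.2053 = 20.5343%

W = 930.9910 kJ, eta = 20.5343%


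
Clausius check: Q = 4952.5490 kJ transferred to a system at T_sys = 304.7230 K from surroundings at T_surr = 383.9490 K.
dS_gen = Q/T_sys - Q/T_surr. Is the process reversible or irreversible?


dS_sys = 4952.5490/304.7230 = 16.2526 kJ/K
dS_surr = -4952.5490/383.9490 = -12.8990 kJ/K
dS_gen = 16.2526 - 12.8990 = 3.3536 kJ/K (irreversible)

dS_gen = 3.3536 kJ/K, irreversible


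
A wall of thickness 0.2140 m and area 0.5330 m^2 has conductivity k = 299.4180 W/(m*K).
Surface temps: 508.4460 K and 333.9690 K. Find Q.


dT = 174.4770 K
Q = 299.4180 * 0.5330 * 174.4770 / 0.2140 = 130115.6471 W

130115.6471 W


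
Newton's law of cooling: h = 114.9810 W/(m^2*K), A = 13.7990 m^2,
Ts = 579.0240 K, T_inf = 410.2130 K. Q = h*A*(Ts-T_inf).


dT = 168.8110 K
Q = 114.9810 * 13.7990 * 168.8110 = 267839.3847 W

267839.3847 W


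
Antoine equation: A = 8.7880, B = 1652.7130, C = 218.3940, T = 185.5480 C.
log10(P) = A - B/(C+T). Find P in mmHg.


C+T = 403.9420
B/(C+T) = 4.0915
log10(P) = 8.7880 - 4.0915 = 4.6965
P = 10^4.6965 = 49720.8849 mmHg

49720.8849 mmHg


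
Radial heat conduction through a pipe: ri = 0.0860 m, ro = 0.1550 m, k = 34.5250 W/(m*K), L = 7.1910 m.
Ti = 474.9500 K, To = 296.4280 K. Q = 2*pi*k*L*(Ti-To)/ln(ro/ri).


dT = 178.5220 K
ln(ro/ri) = 0.5891
Q = 2*pi*34.5250*7.1910*178.5220 / 0.5891 = 472739.5272 W

472739.5272 W


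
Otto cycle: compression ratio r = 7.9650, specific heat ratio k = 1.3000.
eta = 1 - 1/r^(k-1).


r^(k-1) = 1.8636
eta = 1 - 1/1.8636 = 0.4634 = 46.3408%

46.3408%


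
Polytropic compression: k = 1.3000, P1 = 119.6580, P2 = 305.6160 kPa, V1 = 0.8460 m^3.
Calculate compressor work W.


(k-1)/k = 0.2308
(P2/P1)^exp = 1.2416
W = 4.3333 * 119.6580 * 0.8460 * (1.2416 - 1) = 105.9761 kJ

105.9761 kJ


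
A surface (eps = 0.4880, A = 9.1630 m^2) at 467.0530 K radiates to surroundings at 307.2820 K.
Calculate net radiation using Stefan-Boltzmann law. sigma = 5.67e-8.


T^4 = 4.7584e+10
Tsurr^4 = 8.9156e+09
Q = 0.4880 * 5.67e-8 * 9.1630 * 3.8669e+10 = 9803.9667 W

9803.9667 W


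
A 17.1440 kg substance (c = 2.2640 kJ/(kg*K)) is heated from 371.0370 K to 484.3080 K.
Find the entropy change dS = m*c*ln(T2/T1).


T2/T1 = 1.3053
ln(T2/T1) = 0.2664
dS = 17.1440 * 2.2640 * 0.2664 = 10.3408 kJ/K

10.3408 kJ/K


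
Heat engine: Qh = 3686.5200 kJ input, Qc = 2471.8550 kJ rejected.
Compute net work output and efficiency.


W = 3686.5200 - 2471.8550 = 1214.6650 kJ
eta = 1214.6650 / 3686.5200 = 0.3295 = 32.9488%

W = 1214.6650 kJ, eta = 32.9488%


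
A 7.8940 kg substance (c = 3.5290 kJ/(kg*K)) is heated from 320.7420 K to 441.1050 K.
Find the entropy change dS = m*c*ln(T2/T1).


T2/T1 = 1.3753
ln(T2/T1) = 0.3186
dS = 7.8940 * 3.5290 * 0.3186 = 8.8768 kJ/K

8.8768 kJ/K


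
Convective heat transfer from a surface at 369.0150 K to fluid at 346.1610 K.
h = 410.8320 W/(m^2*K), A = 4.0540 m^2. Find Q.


dT = 22.8540 K
Q = 410.8320 * 4.0540 * 22.8540 = 38063.6325 W

38063.6325 W


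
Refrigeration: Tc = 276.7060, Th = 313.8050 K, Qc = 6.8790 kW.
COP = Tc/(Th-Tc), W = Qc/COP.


COP = 276.7060 / 37.0990 = 7.4586
W = 6.8790 / 7.4586 = 0.9223 kW

COP = 7.4586, W = 0.9223 kW


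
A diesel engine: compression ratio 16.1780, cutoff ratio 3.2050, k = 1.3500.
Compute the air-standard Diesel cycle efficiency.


r^(k-1) = 2.6493
rc^k = 4.8180
eta = 0.5159 = 51.5860%

51.5860%


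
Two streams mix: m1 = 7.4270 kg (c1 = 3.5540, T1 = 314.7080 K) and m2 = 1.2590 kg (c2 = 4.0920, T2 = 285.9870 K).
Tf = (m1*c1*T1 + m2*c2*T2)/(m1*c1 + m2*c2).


num = 9780.2491
den = 31.5474
Tf = 310.0177 K

310.0177 K


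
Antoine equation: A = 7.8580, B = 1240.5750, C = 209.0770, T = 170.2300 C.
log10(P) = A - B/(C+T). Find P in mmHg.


C+T = 379.3070
B/(C+T) = 3.2706
log10(P) = 7.8580 - 3.2706 = 4.5874
P = 10^4.5874 = 38669.1246 mmHg

38669.1246 mmHg


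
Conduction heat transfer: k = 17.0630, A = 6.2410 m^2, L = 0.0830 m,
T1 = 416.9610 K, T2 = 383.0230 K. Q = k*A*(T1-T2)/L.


dT = 33.9380 K
Q = 17.0630 * 6.2410 * 33.9380 / 0.0830 = 43542.9377 W

43542.9377 W


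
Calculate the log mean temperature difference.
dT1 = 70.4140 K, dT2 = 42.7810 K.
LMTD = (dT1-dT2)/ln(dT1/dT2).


dT1/dT2 = 1.6459
ln(dT1/dT2) = 0.4983
LMTD = 27.6330 / 0.4983 = 55.4548 K

55.4548 K


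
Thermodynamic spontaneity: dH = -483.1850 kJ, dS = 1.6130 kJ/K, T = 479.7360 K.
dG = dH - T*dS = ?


T*dS = 479.7360 * 1.6130 = 773.8142 kJ
dG = -483.1850 - 773.8142 = -1256.9992 kJ (spontaneous)

dG = -1256.9992 kJ, spontaneous


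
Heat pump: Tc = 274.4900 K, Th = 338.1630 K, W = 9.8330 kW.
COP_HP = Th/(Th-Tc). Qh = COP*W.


COP = 338.1630 / 63.6730 = 5.3109
Qh = 5.3109 * 9.8330 = 52.2224 kW

COP = 5.3109, Qh = 52.2224 kW


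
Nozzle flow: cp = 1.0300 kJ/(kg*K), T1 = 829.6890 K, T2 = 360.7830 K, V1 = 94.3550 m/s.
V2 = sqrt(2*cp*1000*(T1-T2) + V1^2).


dT = 468.9060 K
2*cp*1000*dT = 965946.3600
V1^2 = 8902.8660
V2 = sqrt(974849.2260) = 987.3445 m/s

987.3445 m/s


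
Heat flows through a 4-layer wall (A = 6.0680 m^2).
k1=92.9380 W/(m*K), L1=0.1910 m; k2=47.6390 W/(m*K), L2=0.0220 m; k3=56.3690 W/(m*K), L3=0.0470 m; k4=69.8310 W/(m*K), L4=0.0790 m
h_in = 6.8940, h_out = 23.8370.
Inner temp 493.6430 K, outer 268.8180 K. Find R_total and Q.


R_conv_in = 1/(6.8940*6.0680) = 0.0239
R_1 = 0.1910/(92.9380*6.0680) = 0.0003
R_2 = 0.0220/(47.6390*6.0680) = 7.6105e-05
R_3 = 0.0470/(56.3690*6.0680) = 0.0001
R_4 = 0.0790/(69.8310*6.0680) = 0.0002
R_conv_out = 1/(23.8370*6.0680) = 0.0069
R_total = 0.0316 K/W
Q = 224.8250 / 0.0316 = 7124.4315 W

R_total = 0.0316 K/W, Q = 7124.4315 W


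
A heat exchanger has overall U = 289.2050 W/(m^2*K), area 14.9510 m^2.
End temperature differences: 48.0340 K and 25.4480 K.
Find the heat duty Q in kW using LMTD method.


LMTD = 35.5533 K
Q = 289.2050 * 14.9510 * 35.5533 = 153728.9603 W = 153.7290 kW

153.7290 kW


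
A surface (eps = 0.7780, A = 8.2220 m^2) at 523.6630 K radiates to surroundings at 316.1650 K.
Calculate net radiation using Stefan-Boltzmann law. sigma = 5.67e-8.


T^4 = 7.5198e+10
Tsurr^4 = 9.9921e+09
Q = 0.7780 * 5.67e-8 * 8.2220 * 6.5206e+10 = 23649.8685 W

23649.8685 W


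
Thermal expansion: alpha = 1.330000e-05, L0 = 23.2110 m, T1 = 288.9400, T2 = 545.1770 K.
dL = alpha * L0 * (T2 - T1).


dT = 256.2370 K
dL = 1.330000e-05 * 23.2110 * 256.2370 = 0.079102 m
L_final = 23.290102 m

dL = 0.079102 m


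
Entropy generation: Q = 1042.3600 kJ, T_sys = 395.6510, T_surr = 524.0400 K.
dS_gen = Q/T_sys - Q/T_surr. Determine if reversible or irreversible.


dS_sys = 1042.3600/395.6510 = 2.6345 kJ/K
dS_surr = -1042.3600/524.0400 = -1.9891 kJ/K
dS_gen = 2.6345 - 1.9891 = 0.6455 kJ/K (irreversible)

dS_gen = 0.6455 kJ/K, irreversible


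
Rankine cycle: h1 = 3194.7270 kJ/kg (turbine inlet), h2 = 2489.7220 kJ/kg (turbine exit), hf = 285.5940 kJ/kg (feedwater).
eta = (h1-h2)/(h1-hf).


W = 705.0050 kJ/kg
Q_in = 2909.1330 kJ/kg
eta = 0.2423 = 24.2342%

eta = 24.2342%


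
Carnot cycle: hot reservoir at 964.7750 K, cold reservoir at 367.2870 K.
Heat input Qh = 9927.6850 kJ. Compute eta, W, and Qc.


eta = 1 - 367.2870/964.7750 = 0.6193
W = 0.6193 * 9927.6850 = 6148.2446 kJ
Qc = 9927.6850 - 6148.2446 = 3779.4404 kJ

eta = 61.9303%, W = 6148.2446 kJ, Qc = 3779.4404 kJ


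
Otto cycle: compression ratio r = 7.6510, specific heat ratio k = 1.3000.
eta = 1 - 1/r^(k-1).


r^(k-1) = 1.8413
eta = 1 - 1/1.8413 = 0.4569 = 45.6894%

45.6894%


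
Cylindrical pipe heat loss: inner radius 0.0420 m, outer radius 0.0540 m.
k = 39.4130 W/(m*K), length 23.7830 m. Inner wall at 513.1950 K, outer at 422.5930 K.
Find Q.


dT = 90.6020 K
ln(ro/ri) = 0.2513
Q = 2*pi*39.4130*23.7830*90.6020 / 0.2513 = 2123275.5535 W

2123275.5535 W


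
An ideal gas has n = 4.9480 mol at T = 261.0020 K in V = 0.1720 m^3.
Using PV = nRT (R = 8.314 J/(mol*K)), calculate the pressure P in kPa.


P = nRT/V = 4.9480 * 8.314 * 261.0020 / 0.1720
= 10737.0147 / 0.1720 = 62424.5039 Pa = 62.4245 kPa

62.4245 kPa


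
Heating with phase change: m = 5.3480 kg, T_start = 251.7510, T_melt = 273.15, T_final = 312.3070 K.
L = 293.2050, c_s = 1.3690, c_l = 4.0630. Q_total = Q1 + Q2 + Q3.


Q1 (sensible, solid) = 5.3480 * 1.3690 * 21.3990 = 156.6709 kJ
Q2 (latent) = 5.3480 * 293.2050 = 1568.0603 kJ
Q3 (sensible, liquid) = 5.3480 * 4.0630 * 39.1570 = 850.8395 kJ
Q_total = 2575.5707 kJ

2575.5707 kJ


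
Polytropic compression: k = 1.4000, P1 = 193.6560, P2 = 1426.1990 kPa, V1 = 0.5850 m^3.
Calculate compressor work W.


(k-1)/k = 0.2857
(P2/P1)^exp = 1.7691
W = 3.5000 * 193.6560 * 0.5850 * (1.7691 - 1) = 304.9637 kJ

304.9637 kJ


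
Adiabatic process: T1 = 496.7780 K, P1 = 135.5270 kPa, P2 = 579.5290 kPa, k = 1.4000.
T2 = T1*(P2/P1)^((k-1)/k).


(k-1)/k = 0.2857
(P2/P1)^exp = 1.5146
T2 = 496.7780 * 1.5146 = 752.4232 K

752.4232 K


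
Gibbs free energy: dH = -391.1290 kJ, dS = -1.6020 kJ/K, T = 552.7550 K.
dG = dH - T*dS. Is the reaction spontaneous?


T*dS = 552.7550 * -1.6020 = -885.5135 kJ
dG = -391.1290 + 885.5135 = 494.3845 kJ (non-spontaneous)

dG = 494.3845 kJ, non-spontaneous


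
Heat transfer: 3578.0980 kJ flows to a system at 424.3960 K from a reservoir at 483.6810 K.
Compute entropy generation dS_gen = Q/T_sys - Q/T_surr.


dS_sys = 3578.0980/424.3960 = 8.4310 kJ/K
dS_surr = -3578.0980/483.6810 = -7.3976 kJ/K
dS_gen = 8.4310 - 7.3976 = 1.0334 kJ/K (irreversible)

dS_gen = 1.0334 kJ/K, irreversible


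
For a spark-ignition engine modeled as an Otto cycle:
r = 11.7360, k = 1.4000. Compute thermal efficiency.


r^(k-1) = 2.6780
eta = 1 - 1/2.6780 = 0.6266 = 62.6585%

62.6585%


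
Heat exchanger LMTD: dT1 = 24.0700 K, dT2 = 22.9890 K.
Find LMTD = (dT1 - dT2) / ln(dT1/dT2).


dT1/dT2 = 1.0470
ln(dT1/dT2) = 0.0460
LMTD = 1.0810 / 0.0460 = 23.5254 K

23.5254 K


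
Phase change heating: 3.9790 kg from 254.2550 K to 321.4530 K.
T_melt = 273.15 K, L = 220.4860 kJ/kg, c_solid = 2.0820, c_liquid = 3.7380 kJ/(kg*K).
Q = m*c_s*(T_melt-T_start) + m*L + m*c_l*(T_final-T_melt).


Q1 (sensible, solid) = 3.9790 * 2.0820 * 18.8950 = 156.5314 kJ
Q2 (latent) = 3.9790 * 220.4860 = 877.3138 kJ
Q3 (sensible, liquid) = 3.9790 * 3.7380 * 48.3030 = 718.4348 kJ
Q_total = 1752.2800 kJ

1752.2800 kJ


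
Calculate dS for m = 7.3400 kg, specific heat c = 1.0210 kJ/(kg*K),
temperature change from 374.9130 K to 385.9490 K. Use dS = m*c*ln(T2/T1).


T2/T1 = 1.0294
ln(T2/T1) = 0.0290
dS = 7.3400 * 1.0210 * 0.0290 = 0.2174 kJ/K

0.2174 kJ/K


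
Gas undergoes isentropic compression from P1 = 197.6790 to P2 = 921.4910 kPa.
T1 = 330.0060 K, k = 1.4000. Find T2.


(k-1)/k = 0.2857
(P2/P1)^exp = 1.5524
T2 = 330.0060 * 1.5524 = 512.3073 K

512.3073 K


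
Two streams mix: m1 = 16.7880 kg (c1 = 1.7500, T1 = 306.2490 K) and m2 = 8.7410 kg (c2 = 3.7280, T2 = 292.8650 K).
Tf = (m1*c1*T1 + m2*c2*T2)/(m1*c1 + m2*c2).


num = 18540.7195
den = 61.9654
Tf = 299.2106 K

299.2106 K


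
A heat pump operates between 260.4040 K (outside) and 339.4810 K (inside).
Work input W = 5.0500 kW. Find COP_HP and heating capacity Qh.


COP = 339.4810 / 79.0770 = 4.2930
Qh = 4.2930 * 5.0500 = 21.6799 kW

COP = 4.2930, Qh = 21.6799 kW


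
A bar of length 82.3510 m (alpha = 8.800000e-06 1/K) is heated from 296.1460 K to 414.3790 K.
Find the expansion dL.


dT = 118.2330 K
dL = 8.800000e-06 * 82.3510 * 118.2330 = 0.085682 m
L_final = 82.436682 m

dL = 0.085682 m


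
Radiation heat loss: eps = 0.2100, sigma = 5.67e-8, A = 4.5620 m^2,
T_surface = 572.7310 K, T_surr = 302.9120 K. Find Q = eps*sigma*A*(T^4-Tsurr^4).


T^4 = 1.0760e+11
Tsurr^4 = 8.4191e+09
Q = 0.2100 * 5.67e-8 * 4.5620 * 9.9179e+10 = 5387.3519 W

5387.3519 W


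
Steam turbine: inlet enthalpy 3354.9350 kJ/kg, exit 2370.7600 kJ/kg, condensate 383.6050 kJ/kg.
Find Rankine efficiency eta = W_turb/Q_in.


W = 984.1750 kJ/kg
Q_in = 2971.3300 kJ/kg
eta = 0.3312 = 33.1224%

eta = 33.1224%


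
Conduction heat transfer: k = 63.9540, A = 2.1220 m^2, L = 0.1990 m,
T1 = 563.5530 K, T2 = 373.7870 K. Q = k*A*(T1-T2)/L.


dT = 189.7660 K
Q = 63.9540 * 2.1220 * 189.7660 / 0.1990 = 129413.1532 W

129413.1532 W


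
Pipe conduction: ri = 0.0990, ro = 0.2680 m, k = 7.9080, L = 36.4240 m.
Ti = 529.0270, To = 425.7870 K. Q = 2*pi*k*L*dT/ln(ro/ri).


dT = 103.2400 K
ln(ro/ri) = 0.9959
Q = 2*pi*7.9080*36.4240*103.2400 / 0.9959 = 187620.7052 W

187620.7052 W


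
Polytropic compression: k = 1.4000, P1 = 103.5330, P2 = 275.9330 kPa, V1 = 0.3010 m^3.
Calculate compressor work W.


(k-1)/k = 0.2857
(P2/P1)^exp = 1.3232
W = 3.5000 * 103.5330 * 0.3010 * (1.3232 - 1) = 35.2555 kJ

35.2555 kJ


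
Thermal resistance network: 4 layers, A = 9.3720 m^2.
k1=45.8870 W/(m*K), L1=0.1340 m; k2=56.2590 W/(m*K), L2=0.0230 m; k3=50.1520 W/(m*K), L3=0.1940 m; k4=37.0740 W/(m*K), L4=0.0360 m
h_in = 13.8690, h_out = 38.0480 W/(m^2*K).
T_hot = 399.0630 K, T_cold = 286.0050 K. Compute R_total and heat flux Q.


R_conv_in = 1/(13.8690*9.3720) = 0.0077
R_1 = 0.1340/(45.8870*9.3720) = 0.0003
R_2 = 0.0230/(56.2590*9.3720) = 4.3622e-05
R_3 = 0.1940/(50.1520*9.3720) = 0.0004
R_4 = 0.0360/(37.0740*9.3720) = 0.0001
R_conv_out = 1/(38.0480*9.3720) = 0.0028
R_total = 0.0114 K/W
Q = 113.0580 / 0.0114 = 9944.0475 W

R_total = 0.0114 K/W, Q = 9944.0475 W


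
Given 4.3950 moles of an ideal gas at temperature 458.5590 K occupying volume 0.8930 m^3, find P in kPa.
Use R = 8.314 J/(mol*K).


P = nRT/V = 4.3950 * 8.314 * 458.5590 / 0.8930
= 16755.7596 / 0.8930 = 18763.4486 Pa = 18.7634 kPa

18.7634 kPa


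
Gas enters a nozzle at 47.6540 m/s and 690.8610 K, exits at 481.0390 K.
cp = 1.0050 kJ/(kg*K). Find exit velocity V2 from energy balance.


dT = 209.8220 K
2*cp*1000*dT = 421742.2200
V1^2 = 2270.9037
V2 = sqrt(424013.1237) = 651.1629 m/s

651.1629 m/s


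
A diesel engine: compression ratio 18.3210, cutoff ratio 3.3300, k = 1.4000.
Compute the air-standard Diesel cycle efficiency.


r^(k-1) = 3.2002
rc^k = 5.3879
eta = 0.5797 = 57.9665%

57.9665%


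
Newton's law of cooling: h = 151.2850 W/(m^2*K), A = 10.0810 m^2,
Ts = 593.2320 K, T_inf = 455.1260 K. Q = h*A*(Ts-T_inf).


dT = 138.1060 K
Q = 151.2850 * 10.0810 * 138.1060 = 210626.0248 W

210626.0248 W


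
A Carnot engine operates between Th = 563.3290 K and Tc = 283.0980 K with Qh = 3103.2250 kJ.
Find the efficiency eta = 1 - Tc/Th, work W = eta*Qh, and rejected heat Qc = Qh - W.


eta = 1 - 283.0980/563.3290 = 0.4975
W = 0.4975 * 3103.2250 = 1543.7157 kJ
Qc = 3103.2250 - 1543.7157 = 1559.5093 kJ

eta = 49.7455%, W = 1543.7157 kJ, Qc = 1559.5093 kJ


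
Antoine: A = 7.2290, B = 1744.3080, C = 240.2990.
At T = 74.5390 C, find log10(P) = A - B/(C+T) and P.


C+T = 314.8380
B/(C+T) = 5.5403
log10(P) = 7.2290 - 5.5403 = 1.6887
P = 10^1.6887 = 48.8276 mmHg

48.8276 mmHg


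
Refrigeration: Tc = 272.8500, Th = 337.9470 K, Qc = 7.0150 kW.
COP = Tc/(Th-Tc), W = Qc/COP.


COP = 272.8500 / 65.0970 = 4.1914
W = 7.0150 / 4.1914 = 1.6737 kW

COP = 4.1914, W = 1.6737 kW


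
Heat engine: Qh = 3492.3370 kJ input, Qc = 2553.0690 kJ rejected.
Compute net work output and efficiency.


W = 3492.3370 - 2553.0690 = 939.2680 kJ
eta = 939.2680 / 3492.3370 = 0.2690 = 26.8951%

W = 939.2680 kJ, eta = 26.8951%


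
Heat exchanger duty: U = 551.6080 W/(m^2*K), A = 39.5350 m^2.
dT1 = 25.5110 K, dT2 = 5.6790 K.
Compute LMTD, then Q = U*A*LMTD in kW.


LMTD = 13.2008 K
Q = 551.6080 * 39.5350 * 13.2008 = 287880.4361 W = 287.8804 kW

287.8804 kW


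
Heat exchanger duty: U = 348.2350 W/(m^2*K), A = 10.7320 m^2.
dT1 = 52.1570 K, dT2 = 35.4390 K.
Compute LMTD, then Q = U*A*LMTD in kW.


LMTD = 43.2610 K
Q = 348.2350 * 10.7320 * 43.2610 = 161677.3410 W = 161.6773 kW

161.6773 kW


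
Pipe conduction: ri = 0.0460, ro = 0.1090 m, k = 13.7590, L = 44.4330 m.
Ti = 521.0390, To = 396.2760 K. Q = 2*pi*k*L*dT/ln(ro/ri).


dT = 124.7630 K
ln(ro/ri) = 0.8627
Q = 2*pi*13.7590*44.4330*124.7630 / 0.8627 = 555514.1449 W

555514.1449 W


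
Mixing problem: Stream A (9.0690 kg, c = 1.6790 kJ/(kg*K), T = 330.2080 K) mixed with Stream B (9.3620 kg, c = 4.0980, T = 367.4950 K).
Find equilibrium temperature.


num = 19127.1486
den = 53.5923
Tf = 356.9009 K

356.9009 K


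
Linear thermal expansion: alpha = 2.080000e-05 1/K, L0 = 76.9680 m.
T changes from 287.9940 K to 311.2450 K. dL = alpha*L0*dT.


dT = 23.2510 K
dL = 2.080000e-05 * 76.9680 * 23.2510 = 0.037223 m
L_final = 77.005223 m

dL = 0.037223 m


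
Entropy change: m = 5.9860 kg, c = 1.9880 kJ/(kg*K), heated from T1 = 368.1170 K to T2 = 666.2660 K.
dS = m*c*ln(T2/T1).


T2/T1 = 1.8099
ln(T2/T1) = 0.5933
dS = 5.9860 * 1.9880 * 0.5933 = 7.0602 kJ/K

7.0602 kJ/K


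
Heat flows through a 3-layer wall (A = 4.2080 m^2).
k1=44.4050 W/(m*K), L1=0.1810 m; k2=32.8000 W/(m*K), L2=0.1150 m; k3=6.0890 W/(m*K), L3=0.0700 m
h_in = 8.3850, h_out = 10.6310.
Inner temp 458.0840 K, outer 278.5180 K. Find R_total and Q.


R_conv_in = 1/(8.3850*4.2080) = 0.0283
R_1 = 0.1810/(44.4050*4.2080) = 0.0010
R_2 = 0.1150/(32.8000*4.2080) = 0.0008
R_3 = 0.0700/(6.0890*4.2080) = 0.0027
R_conv_out = 1/(10.6310*4.2080) = 0.0224
R_total = 0.0552 K/W
Q = 179.5660 / 0.0552 = 3251.3014 W

R_total = 0.0552 K/W, Q = 3251.3014 W


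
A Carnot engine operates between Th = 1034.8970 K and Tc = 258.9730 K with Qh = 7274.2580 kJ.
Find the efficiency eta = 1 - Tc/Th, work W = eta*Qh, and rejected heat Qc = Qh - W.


eta = 1 - 258.9730/1034.8970 = 0.7498
W = 0.7498 * 7274.2580 = 5453.9450 kJ
Qc = 7274.2580 - 5453.9450 = 1820.3130 kJ

eta = 74.9760%, W = 5453.9450 kJ, Qc = 1820.3130 kJ


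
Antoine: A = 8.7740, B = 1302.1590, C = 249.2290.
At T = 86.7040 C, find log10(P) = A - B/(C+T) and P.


C+T = 335.9330
B/(C+T) = 3.8762
log10(P) = 8.7740 - 3.8762 = 4.8978
P = 10^4.8978 = 79023.0602 mmHg

79023.0602 mmHg


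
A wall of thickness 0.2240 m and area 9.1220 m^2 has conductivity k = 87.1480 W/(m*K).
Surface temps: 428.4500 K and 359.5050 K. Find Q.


dT = 68.9450 K
Q = 87.1480 * 9.1220 * 68.9450 / 0.2240 = 244682.1288 W

244682.1288 W


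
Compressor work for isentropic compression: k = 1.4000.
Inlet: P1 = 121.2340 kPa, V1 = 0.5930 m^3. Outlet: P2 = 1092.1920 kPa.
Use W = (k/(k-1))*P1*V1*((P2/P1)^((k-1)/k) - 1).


(k-1)/k = 0.2857
(P2/P1)^exp = 1.8740
W = 3.5000 * 121.2340 * 0.5930 * (1.8740 - 1) = 219.9110 kJ

219.9110 kJ


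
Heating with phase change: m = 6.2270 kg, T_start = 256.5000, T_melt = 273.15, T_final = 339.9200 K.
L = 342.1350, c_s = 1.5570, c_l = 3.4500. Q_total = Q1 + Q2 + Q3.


Q1 (sensible, solid) = 6.2270 * 1.5570 * 16.6500 = 161.4291 kJ
Q2 (latent) = 6.2270 * 342.1350 = 2130.4746 kJ
Q3 (sensible, liquid) = 6.2270 * 3.4500 * 66.7700 = 1434.4299 kJ
Q_total = 3726.3336 kJ

3726.3336 kJ


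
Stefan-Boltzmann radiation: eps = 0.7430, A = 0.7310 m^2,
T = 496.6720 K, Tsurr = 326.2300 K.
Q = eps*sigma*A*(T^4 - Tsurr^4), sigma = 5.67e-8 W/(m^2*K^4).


T^4 = 6.0853e+10
Tsurr^4 = 1.1326e+10
Q = 0.7430 * 5.67e-8 * 0.7310 * 4.9526e+10 = 1525.1863 W

1525.1863 W


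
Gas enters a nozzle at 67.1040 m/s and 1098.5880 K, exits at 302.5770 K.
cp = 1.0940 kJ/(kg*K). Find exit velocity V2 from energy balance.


dT = 796.0110 K
2*cp*1000*dT = 1741672.0680
V1^2 = 4502.9468
V2 = sqrt(1746175.0148) = 1321.4292 m/s

1321.4292 m/s


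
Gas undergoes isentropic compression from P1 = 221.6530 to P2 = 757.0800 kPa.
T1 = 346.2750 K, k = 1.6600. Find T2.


(k-1)/k = 0.3976
(P2/P1)^exp = 1.6297
T2 = 346.2750 * 1.6297 = 564.3167 K

564.3167 K


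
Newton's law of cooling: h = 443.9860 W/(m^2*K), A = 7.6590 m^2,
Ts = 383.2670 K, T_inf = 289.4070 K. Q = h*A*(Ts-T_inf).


dT = 93.8600 K
Q = 443.9860 * 7.6590 * 93.8600 = 319169.8763 W

319169.8763 W


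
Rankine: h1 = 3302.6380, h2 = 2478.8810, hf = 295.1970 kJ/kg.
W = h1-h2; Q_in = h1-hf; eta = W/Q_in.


W = 823.7570 kJ/kg
Q_in = 3007.4410 kJ/kg
eta = 0.2739 = 27.3906%

eta = 27.3906%


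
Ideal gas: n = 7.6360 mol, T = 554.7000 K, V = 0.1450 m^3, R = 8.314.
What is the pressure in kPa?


P = nRT/V = 7.6360 * 8.314 * 554.7000 / 0.1450
= 35215.5200 / 0.1450 = 242865.6552 Pa = 242.8657 kPa

242.8657 kPa


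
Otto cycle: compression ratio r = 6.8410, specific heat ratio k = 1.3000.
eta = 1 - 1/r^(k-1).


r^(k-1) = 1.7805
eta = 1 - 1/1.7805 = 0.4384 = 43.8352%

43.8352%


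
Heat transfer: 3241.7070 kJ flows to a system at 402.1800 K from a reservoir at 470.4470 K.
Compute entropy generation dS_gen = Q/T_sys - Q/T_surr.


dS_sys = 3241.7070/402.1800 = 8.0603 kJ/K
dS_surr = -3241.7070/470.4470 = -6.8907 kJ/K
dS_gen = 8.0603 - 6.8907 = 1.1696 kJ/K (irreversible)

dS_gen = 1.1696 kJ/K, irreversible


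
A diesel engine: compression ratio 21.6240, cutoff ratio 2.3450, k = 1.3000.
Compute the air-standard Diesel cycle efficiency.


r^(k-1) = 2.5147
rc^k = 3.0282
eta = 0.5387 = 53.8718%

53.8718%


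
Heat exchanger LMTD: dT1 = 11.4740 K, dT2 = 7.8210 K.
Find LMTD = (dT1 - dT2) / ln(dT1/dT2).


dT1/dT2 = 1.4671
ln(dT1/dT2) = 0.3833
LMTD = 3.6530 / 0.3833 = 9.5311 K

9.5311 K


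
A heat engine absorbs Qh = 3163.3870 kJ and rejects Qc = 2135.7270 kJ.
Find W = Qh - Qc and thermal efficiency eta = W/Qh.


W = 3163.3870 - 2135.7270 = 1027.6600 kJ
eta = 1027.6600 / 3163.3870 = 0.3249 = 32.4861%

W = 1027.6600 kJ, eta = 32.4861%


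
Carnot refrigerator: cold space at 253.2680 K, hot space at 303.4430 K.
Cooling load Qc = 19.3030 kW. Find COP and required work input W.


COP = 253.2680 / 50.1750 = 5.0477
W = 19.3030 / 5.0477 = 3.8241 kW

COP = 5.0477, W = 3.8241 kW


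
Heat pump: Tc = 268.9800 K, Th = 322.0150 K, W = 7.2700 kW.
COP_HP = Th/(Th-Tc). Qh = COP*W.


COP = 322.0150 / 53.0350 = 6.0717
Qh = 6.0717 * 7.2700 = 44.1416 kW

COP = 6.0717, Qh = 44.1416 kW


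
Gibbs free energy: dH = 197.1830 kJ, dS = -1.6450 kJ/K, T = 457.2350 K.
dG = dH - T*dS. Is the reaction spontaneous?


T*dS = 457.2350 * -1.6450 = -752.1516 kJ
dG = 197.1830 + 752.1516 = 949.3346 kJ (non-spontaneous)

dG = 949.3346 kJ, non-spontaneous


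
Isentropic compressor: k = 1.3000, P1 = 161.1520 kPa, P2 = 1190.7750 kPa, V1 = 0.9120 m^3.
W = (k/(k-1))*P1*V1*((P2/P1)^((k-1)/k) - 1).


(k-1)/k = 0.2308
(P2/P1)^exp = 1.5865
W = 4.3333 * 161.1520 * 0.9120 * (1.5865 - 1) = 373.5368 kJ

373.5368 kJ


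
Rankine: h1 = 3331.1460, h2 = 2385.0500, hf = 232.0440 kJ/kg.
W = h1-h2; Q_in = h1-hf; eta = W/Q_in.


W = 946.0960 kJ/kg
Q_in = 3099.1020 kJ/kg
eta = 0.3053 = 30.5281%

eta = 30.5281%


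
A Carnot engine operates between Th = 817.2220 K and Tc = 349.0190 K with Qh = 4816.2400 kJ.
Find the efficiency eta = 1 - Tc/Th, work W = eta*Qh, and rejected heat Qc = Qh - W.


eta = 1 - 349.0190/817.2220 = 0.5729
W = 0.5729 * 4816.2400 = 2759.3212 kJ
Qc = 4816.2400 - 2759.3212 = 2056.9188 kJ

eta = 57.2920%, W = 2759.3212 kJ, Qc = 2056.9188 kJ


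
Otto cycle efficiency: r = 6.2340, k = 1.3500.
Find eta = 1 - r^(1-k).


r^(k-1) = 1.8974
eta = 1 - 1/1.8974 = 0.4730 = 47.2975%

47.2975%


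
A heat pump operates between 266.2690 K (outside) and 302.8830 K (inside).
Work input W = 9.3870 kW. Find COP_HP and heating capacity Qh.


COP = 302.8830 / 36.6140 = 8.2723
Qh = 8.2723 * 9.3870 = 77.6523 kW

COP = 8.2723, Qh = 77.6523 kW


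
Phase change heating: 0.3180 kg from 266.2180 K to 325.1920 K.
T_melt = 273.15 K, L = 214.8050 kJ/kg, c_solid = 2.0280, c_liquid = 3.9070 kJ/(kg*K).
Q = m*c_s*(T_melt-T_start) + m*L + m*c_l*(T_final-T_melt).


Q1 (sensible, solid) = 0.3180 * 2.0280 * 6.9320 = 4.4705 kJ
Q2 (latent) = 0.3180 * 214.8050 = 68.3080 kJ
Q3 (sensible, liquid) = 0.3180 * 3.9070 * 52.0420 = 64.6583 kJ
Q_total = 137.4368 kJ

137.4368 kJ


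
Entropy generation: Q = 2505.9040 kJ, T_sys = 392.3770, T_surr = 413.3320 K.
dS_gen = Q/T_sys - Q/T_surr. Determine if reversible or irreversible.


dS_sys = 2505.9040/392.3770 = 6.3865 kJ/K
dS_surr = -2505.9040/413.3320 = -6.0627 kJ/K
dS_gen = 6.3865 - 6.0627 = 0.3238 kJ/K (irreversible)

dS_gen = 0.3238 kJ/K, irreversible


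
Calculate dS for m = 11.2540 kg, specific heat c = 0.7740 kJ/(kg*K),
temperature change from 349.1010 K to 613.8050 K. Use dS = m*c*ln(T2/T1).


T2/T1 = 1.7582
ln(T2/T1) = 0.5643
dS = 11.2540 * 0.7740 * 0.5643 = 4.9155 kJ/K

4.9155 kJ/K


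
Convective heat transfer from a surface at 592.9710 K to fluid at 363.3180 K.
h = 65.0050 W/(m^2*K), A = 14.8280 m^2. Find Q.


dT = 229.6530 K
Q = 65.0050 * 14.8280 * 229.6530 = 221361.1809 W

221361.1809 W


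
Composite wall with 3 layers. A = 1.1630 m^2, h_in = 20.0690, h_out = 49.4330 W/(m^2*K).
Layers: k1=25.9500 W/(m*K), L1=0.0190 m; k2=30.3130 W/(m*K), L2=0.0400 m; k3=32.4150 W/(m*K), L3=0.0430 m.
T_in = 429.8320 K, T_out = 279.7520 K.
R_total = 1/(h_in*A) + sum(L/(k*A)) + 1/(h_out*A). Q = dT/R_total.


R_conv_in = 1/(20.0690*1.1630) = 0.0428
R_1 = 0.0190/(25.9500*1.1630) = 0.0006
R_2 = 0.0400/(30.3130*1.1630) = 0.0011
R_3 = 0.0430/(32.4150*1.1630) = 0.0011
R_conv_out = 1/(49.4330*1.1630) = 0.0174
R_total = 0.0631 K/W
Q = 150.0800 / 0.0631 = 2376.8118 W

R_total = 0.0631 K/W, Q = 2376.8118 W


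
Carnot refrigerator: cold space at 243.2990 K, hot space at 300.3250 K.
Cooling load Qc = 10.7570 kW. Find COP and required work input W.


COP = 243.2990 / 57.0260 = 4.2665
W = 10.7570 / 4.2665 = 2.5213 kW

COP = 4.2665, W = 2.5213 kW


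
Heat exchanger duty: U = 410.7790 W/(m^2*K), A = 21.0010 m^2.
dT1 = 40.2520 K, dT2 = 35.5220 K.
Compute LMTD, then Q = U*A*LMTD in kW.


LMTD = 37.8377 K
Q = 410.7790 * 21.0010 * 37.8377 = 326417.4638 W = 326.4175 kW

326.4175 kW


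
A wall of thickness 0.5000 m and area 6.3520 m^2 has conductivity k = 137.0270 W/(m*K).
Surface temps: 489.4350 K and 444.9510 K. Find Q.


dT = 44.4840 K
Q = 137.0270 * 6.3520 * 44.4840 / 0.5000 = 77437.3472 W

77437.3472 W


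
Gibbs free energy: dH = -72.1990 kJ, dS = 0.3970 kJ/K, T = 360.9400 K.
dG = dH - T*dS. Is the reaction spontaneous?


T*dS = 360.9400 * 0.3970 = 143.2932 kJ
dG = -72.1990 - 143.2932 = -215.4922 kJ (spontaneous)

dG = -215.4922 kJ, spontaneous


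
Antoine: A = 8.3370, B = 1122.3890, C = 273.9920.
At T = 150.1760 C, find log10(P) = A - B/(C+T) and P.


C+T = 424.1680
B/(C+T) = 2.6461
log10(P) = 8.3370 - 2.6461 = 5.6909
P = 10^5.6909 = 490800.0349 mmHg

490800.0349 mmHg


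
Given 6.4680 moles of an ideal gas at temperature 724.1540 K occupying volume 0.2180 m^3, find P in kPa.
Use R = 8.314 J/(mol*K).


P = nRT/V = 6.4680 * 8.314 * 724.1540 / 0.2180
= 38941.3466 / 0.2180 = 178630.0302 Pa = 178.6300 kPa

178.6300 kPa


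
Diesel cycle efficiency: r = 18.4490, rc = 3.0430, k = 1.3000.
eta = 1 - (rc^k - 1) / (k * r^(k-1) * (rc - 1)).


r^(k-1) = 2.3977
rc^k = 4.2491
eta = 0.4898 = 48.9784%

48.9784%


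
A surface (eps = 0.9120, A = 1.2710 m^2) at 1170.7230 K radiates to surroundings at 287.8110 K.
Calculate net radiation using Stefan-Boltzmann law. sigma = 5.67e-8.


T^4 = 1.8785e+12
Tsurr^4 = 6.8617e+09
Q = 0.9120 * 5.67e-8 * 1.2710 * 1.8717e+12 = 123012.9411 W

123012.9411 W


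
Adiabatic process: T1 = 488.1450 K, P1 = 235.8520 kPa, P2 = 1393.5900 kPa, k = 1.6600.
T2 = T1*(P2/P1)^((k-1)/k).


(k-1)/k = 0.3976
(P2/P1)^exp = 2.0265
T2 = 488.1450 * 2.0265 = 989.2089 K

989.2089 K


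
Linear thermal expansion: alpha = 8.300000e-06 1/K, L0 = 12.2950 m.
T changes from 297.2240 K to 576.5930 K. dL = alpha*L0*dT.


dT = 279.3690 K
dL = 8.300000e-06 * 12.2950 * 279.3690 = 0.028509 m
L_final = 12.323509 m

dL = 0.028509 m


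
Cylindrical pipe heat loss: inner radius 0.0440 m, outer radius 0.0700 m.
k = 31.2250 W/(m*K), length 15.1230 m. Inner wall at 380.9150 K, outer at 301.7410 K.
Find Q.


dT = 79.1740 K
ln(ro/ri) = 0.4643
Q = 2*pi*31.2250*15.1230*79.1740 / 0.4643 = 505939.8935 W

505939.8935 W
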